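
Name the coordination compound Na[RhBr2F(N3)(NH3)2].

sodium diammineazidodibromofluororhodate(III)

The 1 sodium counter-ion carries a total charge of +1, so each complex ion is 1−.
Ligand charges: 2×bromo (-1 each), 2×ammine (neutral), 1×fluoro (-1 each), 1×azido (-1 each); total -4. So Rh + (-4) = 1−, giving Rh = +3.
The complex ion is anionic, so rhodium takes the -ate form rhodate(III).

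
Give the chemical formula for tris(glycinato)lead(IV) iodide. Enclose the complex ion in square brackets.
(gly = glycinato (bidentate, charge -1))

Ligands: 3 glycinato (gly, -1). Ligand charge sum = -3.
Charge balance with iodide (-1) requires 1 complex ion per 1 iodide.

[Pb(gly)3]I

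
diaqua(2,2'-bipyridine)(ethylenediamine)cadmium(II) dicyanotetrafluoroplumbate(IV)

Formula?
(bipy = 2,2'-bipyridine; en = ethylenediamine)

Cation [Cd…]: ligand charges 0, Cd(II) ⇒ ion charge 2+.
Anion [Pb…]: ligand charges -6, Pb(IV) ⇒ ion charge 2−.
One 2+ cation balances one 2− anion.

[Cd(bipy)(en)(H2O)2][Pb(CN)2F4]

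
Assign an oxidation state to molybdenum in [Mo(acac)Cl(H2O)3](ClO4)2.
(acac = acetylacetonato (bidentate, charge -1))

+4

2 perchlorate outside the brackets (-1 each) → the complex ion is 2+.
Ligand charges: 1×Cl = -1; 1×acac = -1; 3×H2O neutral; sum -2.
Mo + (-2) = 2+ ⇒ Mo is +4.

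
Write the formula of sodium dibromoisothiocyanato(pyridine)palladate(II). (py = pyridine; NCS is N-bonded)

Na[PdBr2(NCS)(py)]

Ligands: 2 bromo (Br, -1), 1 pyridine (py, neutral), 1 isothiocyanato (NCS, -1). Ligand charge sum = -3.
Charge balance with sodium (+1) requires 1 complex ion per 1 sodium.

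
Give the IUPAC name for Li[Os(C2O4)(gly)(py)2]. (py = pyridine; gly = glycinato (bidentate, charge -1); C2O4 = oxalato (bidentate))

lithium (glycinato)oxalatobis(pyridine)osmate(II)

The 1 lithium counter-ion carries a total charge of +1, so each complex ion is 1−.
Ligand charges: 2×pyridine (neutral), 1×glycinato (-1 each), 1×oxalato (-2 each); total -3. So Os + (-3) = 1−, giving Os = +2.
Ligands are named alphabetically: glycinato before oxalato before pyridine.
The complex ion is anionic, so osmium takes the -ate form osmate(II).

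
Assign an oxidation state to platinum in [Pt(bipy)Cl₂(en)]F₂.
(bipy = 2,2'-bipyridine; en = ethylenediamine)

2 fluoride outside the brackets (-1 each) → the complex ion is 2+.
Ligand charges: 1×bipy neutral; 2×Cl = -2; 1×en neutral; sum -2.
Pt + (-2) = 2+ ⇒ Pt is +4.

+4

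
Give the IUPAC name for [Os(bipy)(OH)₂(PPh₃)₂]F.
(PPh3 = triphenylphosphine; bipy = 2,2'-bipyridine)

The 1 fluoride counter-ion carries a total charge of -1, so each complex ion is 1+.
Ligand charges: 2×hydroxo (-1 each), 2×triphenylphosphine (neutral), 1×2,2'-bipyridine (neutral); total -2. So Os + (-2) = 1+, giving Os = +3.
Ligands are named alphabetically: bipyridine before hydroxo before triphenylphosphine.

(2,2'-bipyridine)dihydroxobis(triphenylphosphine)osmium(III) fluoride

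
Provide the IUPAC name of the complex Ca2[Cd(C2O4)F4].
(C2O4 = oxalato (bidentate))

calcium tetrafluorooxalatocadmate(II)

The 2 calcium counter-ions carry a total charge of +4, so each complex ion is 4−.
Ligand charges: 4×fluoro (-1 each), 1×oxalato (-2 each); total -6. So Cd + (-6) = 4−, giving Cd = +2.
The complex ion is anionic, so cadmium takes the -ate form cadmate(II).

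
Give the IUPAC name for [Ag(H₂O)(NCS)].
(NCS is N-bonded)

There is no counter-ion, so the complex is neutral overall.
Ligand charges: 1×aqua (neutral), 1×isothiocyanato (-1 each); total -1. So Ag + (-1) = 0, giving Ag = +1.
Ligands are named alphabetically: aqua before isothiocyanato.

aquaisothiocyanatosilver(I)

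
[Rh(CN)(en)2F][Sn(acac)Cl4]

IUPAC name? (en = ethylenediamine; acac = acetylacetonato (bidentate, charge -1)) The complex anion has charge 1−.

Both ions are complex: the cation is named first with the plain metal name, the anion second with the -ate form; each ion's ligands are alphabetised independently.
The complex anion is given as 1−; its ligand charges sum to -5, so Sn = +4.
A 1:1 salt means the cation carries the equal and opposite charge, 1+.
Cation: ligand charges sum to -2; for the ion to be 1+, Rh = +3.

cyanobis(ethylenediamine)fluororhodium(III) (acetylacetonato)tetrachlorostannate(IV)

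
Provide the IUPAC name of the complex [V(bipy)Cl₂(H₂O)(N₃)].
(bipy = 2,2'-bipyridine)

aquaazido(2,2'-bipyridine)dichlorovanadium(III)

There is no counter-ion, so the complex is neutral overall.
Ligand charges: 1×2,2'-bipyridine (neutral), 1×aqua (neutral), 2×chloro (-1 each), 1×azido (-1 each); total -3. So V + (-3) = 0, giving V = +3.
Ligands are named alphabetically: aqua before azido before bipyridine before chloro.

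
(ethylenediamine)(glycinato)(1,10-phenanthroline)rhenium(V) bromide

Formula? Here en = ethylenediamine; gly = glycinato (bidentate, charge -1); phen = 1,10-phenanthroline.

Ligands: 1 ethylenediamine (en, neutral), 1 glycinato (gly, -1), 1 1,10-phenanthroline (phen, neutral). Ligand charge sum = -1.
With Re in oxidation state +5, the complex ion is [Re...]^4+.
Charge balance with bromide (-1) requires 1 complex ion per 4 bromide.

[Re(en)(gly)(phen)]Br4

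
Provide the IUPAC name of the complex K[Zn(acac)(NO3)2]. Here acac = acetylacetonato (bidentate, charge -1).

potassium (acetylacetonato)dinitratozincate(II)

The 1 potassium counter-ion carries a total charge of +1, so each complex ion is 1−.
Ligand charges: 1×acetylacetonato (-1 each), 2×nitrato (-1 each); total -3. So Zn + (-3) = 1−, giving Zn = +2.
Ligands are named alphabetically: acetylacetonato before nitrato.
The complex ion is anionic, so zinc takes the -ate form zincate(II).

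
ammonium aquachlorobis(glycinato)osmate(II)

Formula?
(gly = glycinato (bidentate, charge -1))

Ligands: 1 aqua (H2O, neutral), 1 chloro (Cl, -1), 2 glycinato (gly, -1). Ligand charge sum = -3.
Charge balance with ammonium (+1) requires 1 complex ion per 1 ammonium.

NH4[OsCl(gly)2(H2O)]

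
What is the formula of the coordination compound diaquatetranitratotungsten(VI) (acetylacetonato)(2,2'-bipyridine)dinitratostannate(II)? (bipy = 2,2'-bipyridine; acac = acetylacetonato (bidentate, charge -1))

Cation [W…]: ligand charges -4, W(VI) ⇒ ion charge 2+.
Anion [Sn…]: ligand charges -3, Sn(II) ⇒ ion charge 1−.

[W(H2O)2(NO3)4][Sn(acac)(bipy)(NO3)2]2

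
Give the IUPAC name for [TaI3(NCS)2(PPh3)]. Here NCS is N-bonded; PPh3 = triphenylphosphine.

triiododiisothiocyanato(triphenylphosphine)tantalum(V)

There is no counter-ion, so the complex is neutral overall.
Ligand charges: 3×iodo (-1 each), 2×isothiocyanato (-1 each), 1×triphenylphosphine (neutral); total -5. So Ta + (-5) = 0, giving Ta = +5.
Ligands are named alphabetically: iodo before isothiocyanato before triphenylphosphine.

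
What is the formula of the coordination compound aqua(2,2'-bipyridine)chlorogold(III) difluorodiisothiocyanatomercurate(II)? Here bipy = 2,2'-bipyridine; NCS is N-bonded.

Cation [Au…]: ligand charges -1, Au(III) ⇒ ion charge 2+.
Anion [Hg…]: ligand charges -4, Hg(II) ⇒ ion charge 2−.

[Au(bipy)Cl(H2O)][HgF2(NCS)2]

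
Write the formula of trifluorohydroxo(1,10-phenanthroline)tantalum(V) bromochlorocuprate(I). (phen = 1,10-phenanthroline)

Cation [Ta…]: ligand charges -4, Ta(V) ⇒ ion charge 1+.
Anion [Cu…]: ligand charges -2, Cu(I) ⇒ ion charge 1−.

[TaF3(OH)(phen)][CuBrCl]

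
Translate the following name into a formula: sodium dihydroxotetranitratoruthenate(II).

Na4[Ru(NO3)4(OH)2]

Ligands: 2 hydroxo (OH, -1), 4 nitrato (NO3, -1). Ligand charge sum = -6.
With Ru in oxidation state +2, the complex ion is [Ru...]^4−.
Charge balance with sodium (+1) requires 1 complex ion per 4 sodium.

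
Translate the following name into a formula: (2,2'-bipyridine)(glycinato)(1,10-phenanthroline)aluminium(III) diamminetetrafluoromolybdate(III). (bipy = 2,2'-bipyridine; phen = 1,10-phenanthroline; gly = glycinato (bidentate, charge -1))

Cation [Al…]: ligand charges -1, Al(III) ⇒ ion charge 2+.
Anion [Mo…]: ligand charges -4, Mo(III) ⇒ ion charge 1−.
One 2+ cation requires 2 of the 1− anion.

[Al(bipy)(gly)(phen)][MoF4(NH3)2]2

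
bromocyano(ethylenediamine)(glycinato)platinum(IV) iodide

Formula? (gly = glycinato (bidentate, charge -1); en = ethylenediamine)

Ligands: 1 cyano (CN, -1), 1 bromo (Br, -1), 1 glycinato (gly, -1), 1 ethylenediamine (en, neutral). Ligand charge sum = -3.
Charge balance with iodide (-1) requires 1 complex ion per 1 iodide.

[PtBr(CN)(en)(gly)]I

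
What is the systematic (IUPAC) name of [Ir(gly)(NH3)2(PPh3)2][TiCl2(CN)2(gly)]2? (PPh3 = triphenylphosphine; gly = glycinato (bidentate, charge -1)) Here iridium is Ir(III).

diammine(glycinato)bis(triphenylphosphine)iridium(III) dichlorodicyano(glycinato)titanate(IV)

Both ions are complex: the cation is named first with the plain metal name, the anion second with the -ate form; each ion's ligands are alphabetised independently.
Ir is given as +3; the cation's ligand charges sum to -1, so the complex cation is 2+.
With 2 anions per cation, each anion must be 2/2 = 1−.
Anion: ligand charges sum to -5; for the ion to be 1−, Ti = +4.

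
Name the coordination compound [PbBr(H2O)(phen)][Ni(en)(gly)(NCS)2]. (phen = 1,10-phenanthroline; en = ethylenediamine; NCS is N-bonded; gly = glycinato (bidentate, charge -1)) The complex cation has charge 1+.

Both ions are complex: the cation is named first with the plain metal name, the anion second with the -ate form; each ion's ligands are alphabetised independently.
The complex cation is given as 1+; its ligand charges sum to -1, so Pb = +2.
A 1:1 salt means the anion carries the equal and opposite charge, 1−.
Anion: ligand charges sum to -3; for the ion to be 1−, Ni = +2.

aquabromo(1,10-phenanthroline)lead(II) (ethylenediamine)(glycinato)diisothiocyanatonickelate(II)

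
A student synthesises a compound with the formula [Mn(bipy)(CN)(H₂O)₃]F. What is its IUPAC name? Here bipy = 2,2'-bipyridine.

The 1 fluoride counter-ion carries a total charge of -1, so each complex ion is 1+.
Ligand charges: 1×cyano (-1 each), 1×2,2'-bipyridine (neutral), 3×aqua (neutral); total -1. So Mn + (-1) = 1+, giving Mn = +2.
Ligands are named alphabetically: aqua before bipyridine before cyano.

triaqua(2,2'-bipyridine)cyanomanganese(II) fluoride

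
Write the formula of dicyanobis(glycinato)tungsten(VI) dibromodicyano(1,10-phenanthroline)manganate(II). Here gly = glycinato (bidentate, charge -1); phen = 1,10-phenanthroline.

[W(CN)2(gly)2][MnBr2(CN)2(phen)]

Cation [W…]: ligand charges -4, W(VI) ⇒ ion charge 2+.
Anion [Mn…]: ligand charges -4, Mn(II) ⇒ ion charge 2−.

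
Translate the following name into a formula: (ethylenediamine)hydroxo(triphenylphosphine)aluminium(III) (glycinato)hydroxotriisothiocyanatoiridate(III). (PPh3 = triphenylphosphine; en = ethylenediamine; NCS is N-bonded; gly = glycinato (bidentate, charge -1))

Cation [Al…]: ligand charges -1, Al(III) ⇒ ion charge 2+.
Anion [Ir…]: ligand charges -5, Ir(III) ⇒ ion charge 2−.

[Al(en)(OH)(PPh3)][Ir(gly)(NCS)3(OH)]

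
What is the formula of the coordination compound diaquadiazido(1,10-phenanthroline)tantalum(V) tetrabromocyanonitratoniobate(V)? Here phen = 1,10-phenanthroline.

[Ta(H2O)2(N3)2(phen)][NbBr4(CN)(NO3)]3

Cation [Ta…]: ligand charges -2, Ta(V) ⇒ ion charge 3+.
Anion [Nb…]: ligand charges -6, Nb(V) ⇒ ion charge 1−.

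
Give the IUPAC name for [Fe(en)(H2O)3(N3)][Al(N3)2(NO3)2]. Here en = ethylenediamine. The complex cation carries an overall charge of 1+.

The complex cation is given as 1+; its ligand charges sum to -1, so Fe = +2.
A 1:1 salt means the anion carries the equal and opposite charge, 1−.
Anion: ligand charges sum to -4; for the ion to be 1−, Al = +3.

triaquaazido(ethylenediamine)iron(II) diazidodinitratoaluminate(III)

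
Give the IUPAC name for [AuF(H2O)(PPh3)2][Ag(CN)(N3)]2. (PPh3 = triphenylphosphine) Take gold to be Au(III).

Au is given as +3; the cation's ligand charges sum to -1, so the complex cation is 2+.
With 2 anions per cation, each anion must be 2/2 = 1−.
Anion: ligand charges sum to -2; for the ion to be 1−, Ag = +1.

aquafluorobis(triphenylphosphine)gold(III) azidocyanoargentate(I)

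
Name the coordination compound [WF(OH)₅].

There is no counter-ion, so the complex is neutral overall.
Ligand charges: 1×fluoro (-1 each), 5×hydroxo (-1 each); total -6. So W + (-6) = 0, giving W = +6.
Ligands are named alphabetically: fluoro before hydroxo.

fluoropentahydroxotungsten(VI)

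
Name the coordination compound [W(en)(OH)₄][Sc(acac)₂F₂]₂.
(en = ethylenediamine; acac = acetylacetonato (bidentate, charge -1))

Scandium is always +3 in its complexes; the anion's ligand charges sum to -4, so the complex anion is 1−.
With 2 anions per cation, the cation must be 2×1 = 2+.
Cation: ligand charges sum to -4; for the ion to be 2+, W = +6.

(ethylenediamine)tetrahydroxotungsten(VI) bis(acetylacetonato)difluoroscandate(III)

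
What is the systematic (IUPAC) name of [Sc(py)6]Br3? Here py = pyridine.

The 3 bromide counter-ions carry a total charge of -3, so each complex ion is 3+.
Ligand charges: 6×pyridine (neutral); total 0. So Sc + (0) = 3+, giving Sc = +3.

hexakis(pyridine)scandium(III) bromide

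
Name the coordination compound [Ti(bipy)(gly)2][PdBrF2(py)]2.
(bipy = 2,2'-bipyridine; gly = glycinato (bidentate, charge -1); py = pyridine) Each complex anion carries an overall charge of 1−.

(2,2'-bipyridine)bis(glycinato)titanium(IV) bromodifluoro(pyridine)palladate(II)

The complex anion is given as 1−; its ligand charges sum to -3, so Pd = +2.
With 2 anions per cation, the cation must be 2×1 = 2+.
Cation: ligand charges sum to -2; for the ion to be 2+, Ti = +4.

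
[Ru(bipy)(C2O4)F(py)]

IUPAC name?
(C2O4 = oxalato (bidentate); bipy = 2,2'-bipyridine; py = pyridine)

(2,2'-bipyridine)fluorooxalato(pyridine)ruthenium(III)

There is no counter-ion, so the complex is neutral overall.
Ligand charges: 1×fluoro (-1 each), 1×oxalato (-2 each), 1×2,2'-bipyridine (neutral), 1×pyridine (neutral); total -3. So Ru + (-3) = 0, giving Ru = +3.
Ligands are named alphabetically: bipyridine before fluoro before oxalato before pyridine.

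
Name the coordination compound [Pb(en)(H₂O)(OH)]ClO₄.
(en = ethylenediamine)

The 1 perchlorate counter-ion carries a total charge of -1, so each complex ion is 1+.
Ligand charges: 1×ethylenediamine (neutral), 1×aqua (neutral), 1×hydroxo (-1 each); total -1. So Pb + (-1) = 1+, giving Pb = +2.
Ligands are named alphabetically: aqua before ethylenediamine before hydroxo.

aqua(ethylenediamine)hydroxolead(II) perchlorate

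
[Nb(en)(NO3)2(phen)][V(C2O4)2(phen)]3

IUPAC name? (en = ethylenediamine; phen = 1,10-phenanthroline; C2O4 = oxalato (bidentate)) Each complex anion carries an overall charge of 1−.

(ethylenediamine)dinitrato(1,10-phenanthroline)niobium(V) dioxalato(1,10-phenanthroline)vanadate(III)

Both ions are complex: the cation is named first with the plain metal name, the anion second with the -ate form; each ion's ligands are alphabetised independently.
The complex anion is given as 1−; its ligand charges sum to -4, so V = +3.
With 3 anions per cation, the cation must be 3×1 = 3+.
Cation: ligand charges sum to -2; for the ion to be 3+, Nb = +5.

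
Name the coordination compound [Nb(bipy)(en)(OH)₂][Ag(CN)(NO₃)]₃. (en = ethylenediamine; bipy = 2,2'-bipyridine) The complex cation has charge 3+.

The complex cation is given as 3+; its ligand charges sum to -2, so Nb = +5.
With 3 anions per cation, each anion must be 3/3 = 1−.
Anion: ligand charges sum to -2; for the ion to be 1−, Ag = +1.

(2,2'-bipyridine)(ethylenediamine)dihydroxoniobium(V) cyanonitratoargentate(I)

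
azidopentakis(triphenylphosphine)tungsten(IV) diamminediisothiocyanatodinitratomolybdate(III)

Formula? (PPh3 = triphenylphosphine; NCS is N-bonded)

[W(N3)(PPh3)5][Mo(NCS)2(NH3)2(NO3)2]3

Cation [W…]: ligand charges -1, W(IV) ⇒ ion charge 3+.
Anion [Mo…]: ligand charges -4, Mo(III) ⇒ ion charge 1−.
One 3+ cation requires 3 of the 1− anion.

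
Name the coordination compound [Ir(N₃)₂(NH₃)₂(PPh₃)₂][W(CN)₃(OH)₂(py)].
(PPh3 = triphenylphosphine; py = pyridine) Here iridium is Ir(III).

Both ions are complex: the cation is named first with the plain metal name, the anion second with the -ate form; each ion's ligands are alphabetised independently.
Ir is given as +3; the cation's ligand charges sum to -2, so the complex cation is 1+.
A 1:1 salt means the anion carries the equal and opposite charge, 1−.
Anion: ligand charges sum to -5; for the ion to be 1−, W = +4.

diamminediazidobis(triphenylphosphine)iridium(III) tricyanodihydroxo(pyridine)tungstate(IV)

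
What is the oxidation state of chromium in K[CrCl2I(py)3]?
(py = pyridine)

+2

1 potassium outside the brackets (+1 each) → the complex ion is 1−.
Ligand charges: 2×Cl = -2; 1×I = -1; 3×py neutral; sum -3.
Cr + (-3) = 1− ⇒ Cr is +2.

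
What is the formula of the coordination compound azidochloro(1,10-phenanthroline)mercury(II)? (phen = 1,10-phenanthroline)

[HgCl(N3)(phen)]

Ligands: 1 1,10-phenanthroline (phen, neutral), 1 chloro (Cl, -1), 1 azido (N3, -1). Ligand charge sum = -2.
With Hg in oxidation state +2, the complex ion is [Hg...].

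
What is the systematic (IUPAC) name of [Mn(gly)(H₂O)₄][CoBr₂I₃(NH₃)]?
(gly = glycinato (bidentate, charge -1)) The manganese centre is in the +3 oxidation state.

Mn is given as +3; the cation's ligand charges sum to -1, so the complex cation is 2+.
A 1:1 salt means the anion carries the equal and opposite charge, 2−.
Anion: ligand charges sum to -5; for the ion to be 2−, Co = +3.

tetraaqua(glycinato)manganese(III) amminedibromotriiodocobaltate(III)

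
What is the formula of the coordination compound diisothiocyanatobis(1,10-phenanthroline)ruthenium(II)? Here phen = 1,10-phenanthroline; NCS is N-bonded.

[Ru(NCS)2(phen)2]

Ligands: 2 1,10-phenanthroline (phen, neutral), 2 isothiocyanato (NCS, -1). Ligand charge sum = -2.
With Ru in oxidation state +2, the complex ion is [Ru...].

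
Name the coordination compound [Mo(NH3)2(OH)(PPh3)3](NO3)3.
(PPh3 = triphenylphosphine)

diamminehydroxotris(triphenylphosphine)molybdenum(IV) nitrate

The 3 nitrate counter-ions carry a total charge of -3, so each complex ion is 3+.
Ligand charges: 1×hydroxo (-1 each), 2×ammine (neutral), 3×triphenylphosphine (neutral); total -1. So Mo + (-1) = 3+, giving Mo = +4.
Ligands are named alphabetically: ammine before hydroxo before triphenylphosphine.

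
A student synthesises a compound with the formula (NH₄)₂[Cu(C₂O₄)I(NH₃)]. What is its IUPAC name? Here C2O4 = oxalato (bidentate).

The 2 ammonium counter-ions carry a total charge of +2, so each complex ion is 2−.
Ligand charges: 1×ammine (neutral), 1×iodo (-1 each), 1×oxalato (-2 each); total -3. So Cu + (-3) = 2−, giving Cu = +1.
The complex ion is anionic, so copper takes the -ate form cuprate(I).

ammonium ammineiodooxalatocuprate(I)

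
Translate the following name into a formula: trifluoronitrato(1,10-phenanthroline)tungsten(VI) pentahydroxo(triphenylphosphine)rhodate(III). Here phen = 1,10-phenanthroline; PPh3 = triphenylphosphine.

[WF3(NO3)(phen)][Rh(OH)5(PPh3)]

Cation [W…]: ligand charges -4, W(VI) ⇒ ion charge 2+.
Anion [Rh…]: ligand charges -5, Rh(III) ⇒ ion charge 2−.
One 2+ cation balances one 2− anion.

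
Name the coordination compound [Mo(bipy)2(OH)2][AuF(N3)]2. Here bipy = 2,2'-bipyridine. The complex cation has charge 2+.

Both ions are complex: the cation is named first with the plain metal name, the anion second with the -ate form; each ion's ligands are alphabetised independently.
The complex cation is given as 2+; its ligand charges sum to -2, so Mo = +4.
With 2 anions per cation, each anion must be 2/2 = 1−.
Anion: ligand charges sum to -2; for the ion to be 1−, Au = +1.

bis(2,2'-bipyridine)dihydroxomolybdenum(IV) azidofluoroaurate(I)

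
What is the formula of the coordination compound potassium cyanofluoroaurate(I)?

Ligands: 1 fluoro (F, -1), 1 cyano (CN, -1). Ligand charge sum = -2.
Charge balance with potassium (+1) requires 1 complex ion per 1 potassium.

K[Au(CN)F]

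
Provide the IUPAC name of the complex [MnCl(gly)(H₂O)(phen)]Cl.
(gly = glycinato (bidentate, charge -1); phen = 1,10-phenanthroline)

The 1 chloride counter-ion carries a total charge of -1, so each complex ion is 1+.
Ligand charges: 1×glycinato (-1 each), 1×1,10-phenanthroline (neutral), 1×aqua (neutral), 1×chloro (-1 each); total -2. So Mn + (-2) = 1+, giving Mn = +3.
Ligands are named alphabetically: aqua before chloro before glycinato before phenanthroline.

aquachloro(glycinato)(1,10-phenanthroline)manganese(III) chloride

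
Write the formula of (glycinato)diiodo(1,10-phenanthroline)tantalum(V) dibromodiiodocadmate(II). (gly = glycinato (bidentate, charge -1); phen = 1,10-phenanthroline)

[Ta(gly)I2(phen)][CdBr2I2]

Cation [Ta…]: ligand charges -3, Ta(V) ⇒ ion charge 2+.
Anion [Cd…]: ligand charges -4, Cd(II) ⇒ ion charge 2−.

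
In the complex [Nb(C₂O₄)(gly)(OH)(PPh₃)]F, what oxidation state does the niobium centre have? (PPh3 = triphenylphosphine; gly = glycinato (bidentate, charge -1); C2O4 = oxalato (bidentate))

1 fluoride outside the brackets (-1 each) → the complex ion is 1+.
Ligand charges: 1×PPh3 neutral; 1×OH = -1; 1×gly = -1; 1×C2O4 = -2; sum -4.
Nb + (-4) = 1+ ⇒ Nb is +5.

+5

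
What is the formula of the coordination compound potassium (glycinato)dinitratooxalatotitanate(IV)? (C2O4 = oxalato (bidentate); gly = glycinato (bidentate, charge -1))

Ligands: 1 oxalato (C2O4, -2), 1 glycinato (gly, -1), 2 nitrato (NO3, -1). Ligand charge sum = -5.
With Ti in oxidation state +4, the complex ion is [Ti...]^1−.
Charge balance with potassium (+1) requires 1 complex ion per 1 potassium.

K[Ti(C2O4)(gly)(NO3)2]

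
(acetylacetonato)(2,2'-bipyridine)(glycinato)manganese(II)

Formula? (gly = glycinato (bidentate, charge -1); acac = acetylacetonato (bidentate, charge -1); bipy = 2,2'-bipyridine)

[Mn(acac)(bipy)(gly)]

Ligands: 1 glycinato (gly, -1), 1 acetylacetonato (acac, -1), 1 2,2'-bipyridine (bipy, neutral). Ligand charge sum = -2.
With Mn in oxidation state +2, the complex ion is [Mn...].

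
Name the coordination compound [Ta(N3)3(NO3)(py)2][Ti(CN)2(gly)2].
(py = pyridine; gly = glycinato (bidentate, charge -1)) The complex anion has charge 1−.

triazidonitratobis(pyridine)tantalum(V) dicyanobis(glycinato)titanate(III)

The complex anion is given as 1−; its ligand charges sum to -4, so Ti = +3.
A 1:1 salt means the cation carries the equal and opposite charge, 1+.
Cation: ligand charges sum to -4; for the ion to be 1+, Ta = +5.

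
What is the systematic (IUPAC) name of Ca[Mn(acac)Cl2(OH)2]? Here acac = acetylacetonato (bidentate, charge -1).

The 1 calcium counter-ion carries a total charge of +2, so each complex ion is 2−.
Ligand charges: 2×hydroxo (-1 each), 1×acetylacetonato (-1 each), 2×chloro (-1 each); total -5. So Mn + (-5) = 2−, giving Mn = +3.
Ligands are named alphabetically: acetylacetonato before chloro before hydroxo.
The complex ion is anionic, so manganese takes the -ate form manganate(III).

calcium (acetylacetonato)dichlorodihydroxomanganate(III)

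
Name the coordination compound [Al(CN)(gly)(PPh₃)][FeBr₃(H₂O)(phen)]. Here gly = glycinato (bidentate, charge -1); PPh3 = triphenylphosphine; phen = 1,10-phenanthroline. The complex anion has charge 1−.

cyano(glycinato)(triphenylphosphine)aluminium(III) aquatribromo(1,10-phenanthroline)ferrate(II)

Both ions are complex: the cation is named first with the plain metal name, the anion second with the -ate form; each ion's ligands are alphabetised independently.
The complex anion is given as 1−; its ligand charges sum to -3, so Fe = +2.
A 1:1 salt means the cation carries the equal and opposite charge, 1+.
Cation: ligand charges sum to -2; for the ion to be 1+, Al = +3.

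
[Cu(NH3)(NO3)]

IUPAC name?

amminenitratocopper(I)

There is no counter-ion, so the complex is neutral overall.
Ligand charges: 1×ammine (neutral), 1×nitrato (-1 each); total -1. So Cu + (-1) = 0, giving Cu = +1.
Ligands are named alphabetically: ammine before nitrato.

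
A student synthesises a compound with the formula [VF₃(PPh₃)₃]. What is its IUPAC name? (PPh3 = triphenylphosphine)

trifluorotris(triphenylphosphine)vanadium(III)

There is no counter-ion, so the complex is neutral overall.
Ligand charges: 3×fluoro (-1 each), 3×triphenylphosphine (neutral); total -3. So V + (-3) = 0, giving V = +3.
Ligands are named alphabetically: fluoro before triphenylphosphine.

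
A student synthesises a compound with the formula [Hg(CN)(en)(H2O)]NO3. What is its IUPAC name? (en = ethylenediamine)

The 1 nitrate counter-ion carries a total charge of -1, so each complex ion is 1+.
Ligand charges: 1×cyano (-1 each), 1×ethylenediamine (neutral), 1×aqua (neutral); total -1. So Hg + (-1) = 1+, giving Hg = +2.
Ligands are named alphabetically: aqua before cyano before ethylenediamine.

aquacyano(ethylenediamine)mercury(II) nitrate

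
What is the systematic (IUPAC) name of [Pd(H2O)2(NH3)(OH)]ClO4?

amminediaquahydroxopalladium(II) perchlorate

The 1 perchlorate counter-ion carries a total charge of -1, so each complex ion is 1+.
Ligand charges: 1×ammine (neutral), 1×hydroxo (-1 each), 2×aqua (neutral); total -1. So Pd + (-1) = 1+, giving Pd = +2.
Ligands are named alphabetically: ammine before aqua before hydroxo.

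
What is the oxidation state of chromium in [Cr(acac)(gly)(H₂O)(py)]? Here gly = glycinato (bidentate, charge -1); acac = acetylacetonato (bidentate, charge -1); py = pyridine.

No counter-ion: the bracketed complex is neutral.
Ligand charges: 1×gly = -1; 1×acac = -1; 1×py neutral; 1×H2O neutral; sum -2.
Cr + (-2) = 0 ⇒ Cr is +2.

+2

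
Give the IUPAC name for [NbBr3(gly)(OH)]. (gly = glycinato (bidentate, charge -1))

tribromo(glycinato)hydroxoniobium(V)

There is no counter-ion, so the complex is neutral overall.
Ligand charges: 1×glycinato (-1 each), 1×hydroxo (-1 each), 3×bromo (-1 each); total -5. So Nb + (-5) = 0, giving Nb = +5.
Ligands are named alphabetically: bromo before glycinato before hydroxo.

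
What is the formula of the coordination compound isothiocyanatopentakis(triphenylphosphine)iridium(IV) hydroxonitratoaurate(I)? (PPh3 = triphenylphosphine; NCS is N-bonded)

[Ir(NCS)(PPh3)5][Au(NO3)(OH)]3

Cation [Ir…]: ligand charges -1, Ir(IV) ⇒ ion charge 3+.
Anion [Au…]: ligand charges -2, Au(I) ⇒ ion charge 1−.
One 3+ cation requires 3 of the 1− anion.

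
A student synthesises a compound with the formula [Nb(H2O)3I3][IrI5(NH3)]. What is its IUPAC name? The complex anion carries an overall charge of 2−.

triaquatriiodoniobium(V) amminepentaiodoiridate(III)

The complex anion is given as 2−; its ligand charges sum to -5, so Ir = +3.
A 1:1 salt means the cation carries the equal and opposite charge, 2+.
Cation: ligand charges sum to -3; for the ion to be 2+, Nb = +5.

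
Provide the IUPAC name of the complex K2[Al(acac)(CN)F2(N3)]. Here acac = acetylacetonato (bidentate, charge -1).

potassium (acetylacetonato)azidocyanodifluoroaluminate(III)

The 2 potassium counter-ions carry a total charge of +2, so each complex ion is 2−.
Ligand charges: 2×fluoro (-1 each), 1×cyano (-1 each), 1×azido (-1 each), 1×acetylacetonato (-1 each); total -5. So Al + (-5) = 2−, giving Al = +3.
The complex ion is anionic, so aluminium takes the -ate form aluminate(III).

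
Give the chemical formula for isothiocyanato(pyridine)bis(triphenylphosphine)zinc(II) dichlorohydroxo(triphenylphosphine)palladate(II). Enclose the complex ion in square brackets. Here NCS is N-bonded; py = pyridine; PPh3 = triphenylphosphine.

Cation [Zn…]: ligand charges -1, Zn(II) ⇒ ion charge 1+.
Anion [Pd…]: ligand charges -3, Pd(II) ⇒ ion charge 1−.
One 1+ cation balances one 1− anion.

[Zn(NCS)(PPh3)2(py)][PdCl2(OH)(PPh3)]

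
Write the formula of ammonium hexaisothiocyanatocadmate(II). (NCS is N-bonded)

Ligands: 6 isothiocyanato (NCS, -1). Ligand charge sum = -6.
With Cd in oxidation state +2, the complex ion is [Cd...]^4−.
Charge balance with ammonium (+1) requires 1 complex ion per 4 ammonium.

(NH4)4[Cd(NCS)6]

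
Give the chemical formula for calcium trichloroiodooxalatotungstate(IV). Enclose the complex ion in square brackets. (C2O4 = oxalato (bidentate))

Ligands: 3 chloro (Cl, -1), 1 oxalato (C2O4, -2), 1 iodo (I, -1). Ligand charge sum = -6.
With W in oxidation state +4, the complex ion is [W...]^2−.
Charge balance with calcium (+2) requires 1 complex ion per 1 calcium.

Ca[W(C2O4)Cl3I]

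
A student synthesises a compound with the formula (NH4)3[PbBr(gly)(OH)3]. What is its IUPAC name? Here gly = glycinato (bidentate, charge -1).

ammonium bromo(glycinato)trihydroxoplumbate(II)

The 3 ammonium counter-ions carry a total charge of +3, so each complex ion is 3−.
Ligand charges: 1×bromo (-1 each), 1×glycinato (-1 each), 3×hydroxo (-1 each); total -5. So Pb + (-5) = 3−, giving Pb = +2.
Ligands are named alphabetically: bromo before glycinato before hydroxo.
The complex ion is anionic, so lead takes the -ate form plumbate(II).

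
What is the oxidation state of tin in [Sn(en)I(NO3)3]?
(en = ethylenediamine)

No counter-ion: the bracketed complex is neutral.
Ligand charges: 1×en neutral; 3×NO3 = -3; 1×I = -1; sum -4.
Sn + (-4) = 0 ⇒ Sn is +4.

+4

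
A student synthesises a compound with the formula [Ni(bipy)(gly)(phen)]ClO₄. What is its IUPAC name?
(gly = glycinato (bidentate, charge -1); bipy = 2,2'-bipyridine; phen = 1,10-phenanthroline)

The 1 perchlorate counter-ion carries a total charge of -1, so each complex ion is 1+.
Ligand charges: 1×glycinato (-1 each), 1×2,2'-bipyridine (neutral), 1×1,10-phenanthroline (neutral); total -1. So Ni + (-1) = 1+, giving Ni = +2.
Ligands are named alphabetically: bipyridine before glycinato before phenanthroline.

(2,2'-bipyridine)(glycinato)(1,10-phenanthroline)nickel(II) perchlorate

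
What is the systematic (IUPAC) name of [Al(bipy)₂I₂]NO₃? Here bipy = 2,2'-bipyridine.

bis(2,2'-bipyridine)diiodoaluminium(III) nitrate

The 1 nitrate counter-ion carries a total charge of -1, so each complex ion is 1+.
Ligand charges: 2×2,2'-bipyridine (neutral), 2×iodo (-1 each); total -2. So Al + (-2) = 1+, giving Al = +3.
Ligands are named alphabetically: bipyridine before iodo.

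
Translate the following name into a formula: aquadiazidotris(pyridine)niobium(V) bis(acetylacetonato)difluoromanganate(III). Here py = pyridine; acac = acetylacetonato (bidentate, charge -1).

Cation [Nb…]: ligand charges -2, Nb(V) ⇒ ion charge 3+.
Anion [Mn…]: ligand charges -4, Mn(III) ⇒ ion charge 1−.
One 3+ cation requires 3 of the 1− anion.

[Nb(H2O)(N3)2(py)3][Mn(acac)2F2]3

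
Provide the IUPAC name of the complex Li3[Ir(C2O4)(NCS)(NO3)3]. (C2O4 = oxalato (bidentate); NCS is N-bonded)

lithium isothiocyanatotrinitratooxalatoiridate(III)

The 3 lithium counter-ions carry a total charge of +3, so each complex ion is 3−.
Ligand charges: 1×oxalato (-2 each), 3×nitrato (-1 each), 1×isothiocyanato (-1 each); total -6. So Ir + (-6) = 3−, giving Ir = +3.
Ligands are named alphabetically: isothiocyanato before nitrato before oxalato.
The complex ion is anionic, so iridium takes the -ate form iridate(III).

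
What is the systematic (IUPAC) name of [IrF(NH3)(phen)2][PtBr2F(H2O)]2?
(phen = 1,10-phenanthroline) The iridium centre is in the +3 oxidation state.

Both ions are complex: the cation is named first with the plain metal name, the anion second with the -ate form; each ion's ligands are alphabetised independently.
Ir is given as +3; the cation's ligand charges sum to -1, so the complex cation is 2+.
With 2 anions per cation, each anion must be 2/2 = 1−.
Anion: ligand charges sum to -3; for the ion to be 1−, Pt = +2.

amminefluorobis(1,10-phenanthroline)iridium(III) aquadibromofluoroplatinate(II)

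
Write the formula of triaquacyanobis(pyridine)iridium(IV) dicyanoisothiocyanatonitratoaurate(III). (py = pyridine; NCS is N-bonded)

Cation [Ir…]: ligand charges -1, Ir(IV) ⇒ ion charge 3+.
Anion [Au…]: ligand charges -4, Au(III) ⇒ ion charge 1−.
One 3+ cation requires 3 of the 1− anion.

[Ir(CN)(H2O)3(py)2][Au(CN)2(NCS)(NO3)]3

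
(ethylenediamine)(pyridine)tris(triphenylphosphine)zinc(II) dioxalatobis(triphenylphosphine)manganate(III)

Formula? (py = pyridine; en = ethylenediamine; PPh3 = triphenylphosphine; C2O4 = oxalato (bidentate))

Cation [Zn…]: ligand charges 0, Zn(II) ⇒ ion charge 2+.
Anion [Mn…]: ligand charges -4, Mn(III) ⇒ ion charge 1−.
One 2+ cation requires 2 of the 1− anion.

[Zn(en)(PPh3)3(py)][Mn(C2O4)2(PPh3)2]2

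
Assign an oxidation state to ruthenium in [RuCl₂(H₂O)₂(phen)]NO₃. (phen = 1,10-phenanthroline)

+3

1 nitrate outside the brackets (-1 each) → the complex ion is 1+.
Ligand charges: 2×H2O neutral; 1×phen neutral; 2×Cl = -2; sum -2.
Ru + (-2) = 1+ ⇒ Ru is +3.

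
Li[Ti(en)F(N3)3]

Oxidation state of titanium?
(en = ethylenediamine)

1 lithium outside the brackets (+1 each) → the complex ion is 1−.
Ligand charges: 3×N3 = -3; 1×en neutral; 1×F = -1; sum -4.
Ti + (-4) = 1− ⇒ Ti is +3.

+3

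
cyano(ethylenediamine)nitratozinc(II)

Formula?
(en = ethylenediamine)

Ligands: 1 ethylenediamine (en, neutral), 1 nitrato (NO3, -1), 1 cyano (CN, -1). Ligand charge sum = -2.
With Zn in oxidation state +2, the complex ion is [Zn...].

[Zn(CN)(en)(NO3)]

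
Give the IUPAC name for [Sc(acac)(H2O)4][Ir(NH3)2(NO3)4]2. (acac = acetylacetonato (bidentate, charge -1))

Both ions are complex: the cation is named first with the plain metal name, the anion second with the -ate form; each ion's ligands are alphabetised independently.
Scandium is always +3 in its complexes; the cation's ligand charges sum to -1, so the complex cation is 2+.
With 2 anions per cation, each anion must be 2/2 = 1−.
Anion: ligand charges sum to -4; for the ion to be 1−, Ir = +3.

(acetylacetonato)tetraaquascandium(III) diamminetetranitratoiridate(III)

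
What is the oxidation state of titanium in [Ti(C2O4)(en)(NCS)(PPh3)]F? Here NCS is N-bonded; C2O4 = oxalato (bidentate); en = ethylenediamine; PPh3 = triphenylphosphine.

1 fluoride outside the brackets (-1 each) → the complex ion is 1+.
Ligand charges: 1×NCS = -1; 1×C2O4 = -2; 1×en neutral; 1×PPh3 neutral; sum -3.
Ti + (-3) = 1+ ⇒ Ti is +4.

+4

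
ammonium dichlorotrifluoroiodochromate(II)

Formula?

Ligands: 2 chloro (Cl, -1), 1 iodo (I, -1), 3 fluoro (F, -1). Ligand charge sum = -6.
With Cr in oxidation state +2, the complex ion is [Cr...]^4−.
Charge balance with ammonium (+1) requires 1 complex ion per 4 ammonium.

(NH4)4[CrCl2F3I]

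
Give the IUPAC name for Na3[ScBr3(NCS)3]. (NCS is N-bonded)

The 3 sodium counter-ions carry a total charge of +3, so each complex ion is 3−.
Ligand charges: 3×isothiocyanato (-1 each), 3×bromo (-1 each); total -6. So Sc + (-6) = 3−, giving Sc = +3.
Ligands are named alphabetically: bromo before isothiocyanato.
The complex ion is anionic, so scandium takes the -ate form scandate(III).

sodium tribromotriisothiocyanatoscandate(III)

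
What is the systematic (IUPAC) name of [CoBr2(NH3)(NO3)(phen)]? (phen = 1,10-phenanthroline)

There is no counter-ion, so the complex is neutral overall.
Ligand charges: 1×nitrato (-1 each), 2×bromo (-1 each), 1×ammine (neutral), 1×1,10-phenanthroline (neutral); total -3. So Co + (-3) = 0, giving Co = +3.
Ligands are named alphabetically: ammine before bromo before nitrato before phenanthroline.

amminedibromonitrato(1,10-phenanthroline)cobalt(III)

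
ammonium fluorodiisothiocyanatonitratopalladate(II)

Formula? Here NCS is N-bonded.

(NH4)2[PdF(NCS)2(NO3)]

Ligands: 1 nitrato (NO3, -1), 2 isothiocyanato (NCS, -1), 1 fluoro (F, -1). Ligand charge sum = -4.
Charge balance with ammonium (+1) requires 1 complex ion per 2 ammonium.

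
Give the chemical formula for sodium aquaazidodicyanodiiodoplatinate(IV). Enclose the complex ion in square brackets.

Ligands: 1 aqua (H2O, neutral), 2 cyano (CN, -1), 1 azido (N3, -1), 2 iodo (I, -1). Ligand charge sum = -5.
Charge balance with sodium (+1) requires 1 complex ion per 1 sodium.

Na[Pt(CN)2(H2O)I2(N3)]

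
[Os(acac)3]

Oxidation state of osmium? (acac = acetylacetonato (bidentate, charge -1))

+3

No counter-ion: the bracketed complex is neutral.
Ligand charges: 3×acac = -3; sum -3.
Os + (-3) = 0 ⇒ Os is +3.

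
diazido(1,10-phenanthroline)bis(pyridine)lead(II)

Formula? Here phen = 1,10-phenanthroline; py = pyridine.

Ligands: 2 azido (N3, -1), 1 1,10-phenanthroline (phen, neutral), 2 pyridine (py, neutral). Ligand charge sum = -2.
With Pb in oxidation state +2, the complex ion is [Pb...].

[Pb(N3)2(phen)(py)2]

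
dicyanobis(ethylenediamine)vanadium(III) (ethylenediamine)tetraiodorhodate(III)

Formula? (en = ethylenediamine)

Cation [V…]: ligand charges -2, V(III) ⇒ ion charge 1+.
Anion [Rh…]: ligand charges -4, Rh(III) ⇒ ion charge 1−.
One 1+ cation balances one 1− anion.

[V(CN)2(en)2][Rh(en)I4]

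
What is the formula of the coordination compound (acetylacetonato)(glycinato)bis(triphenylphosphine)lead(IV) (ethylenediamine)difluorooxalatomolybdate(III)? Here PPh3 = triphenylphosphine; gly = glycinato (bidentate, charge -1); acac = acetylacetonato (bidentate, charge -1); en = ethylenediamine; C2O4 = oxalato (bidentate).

Cation [Pb…]: ligand charges -2, Pb(IV) ⇒ ion charge 2+.
Anion [Mo…]: ligand charges -4, Mo(III) ⇒ ion charge 1−.
One 2+ cation requires 2 of the 1− anion.

[Pb(acac)(gly)(PPh3)2][Mo(C2O4)(en)F2]2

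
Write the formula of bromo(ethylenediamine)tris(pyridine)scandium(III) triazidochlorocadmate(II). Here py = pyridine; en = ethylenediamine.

Cation [Sc…]: ligand charges -1, Sc(III) ⇒ ion charge 2+.
Anion [Cd…]: ligand charges -4, Cd(II) ⇒ ion charge 2−.
One 2+ cation balances one 2− anion.

[ScBr(en)(py)3][CdCl(N3)3]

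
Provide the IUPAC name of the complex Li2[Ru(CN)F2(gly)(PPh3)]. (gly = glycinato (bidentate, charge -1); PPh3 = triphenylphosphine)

lithium cyanodifluoro(glycinato)(triphenylphosphine)ruthenate(II)

The 2 lithium counter-ions carry a total charge of +2, so each complex ion is 2−.
Ligand charges: 1×cyano (-1 each), 2×fluoro (-1 each), 1×glycinato (-1 each), 1×triphenylphosphine (neutral); total -4. So Ru + (-4) = 2−, giving Ru = +2.
Ligands are named alphabetically: cyano before fluoro before glycinato before triphenylphosphine.
The complex ion is anionic, so ruthenium takes the -ate form ruthenate(II).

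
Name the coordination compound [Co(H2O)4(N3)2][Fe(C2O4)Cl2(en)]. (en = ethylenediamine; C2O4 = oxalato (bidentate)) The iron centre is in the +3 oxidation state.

tetraaquadiazidocobalt(III) dichloro(ethylenediamine)oxalatoferrate(III)

Both ions are complex: the cation is named first with the plain metal name, the anion second with the -ate form; each ion's ligands are alphabetised independently.
Fe is given as +3; the anion's ligand charges sum to -4, so the complex anion is 1−.
A 1:1 salt means the cation carries the equal and opposite charge, 1+.
Cation: ligand charges sum to -2; for the ion to be 1+, Co = +3.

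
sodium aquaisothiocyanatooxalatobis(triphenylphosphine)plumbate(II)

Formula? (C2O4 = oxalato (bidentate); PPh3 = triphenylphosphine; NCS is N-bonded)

Ligands: 1 oxalato (C2O4, -2), 1 aqua (H2O, neutral), 2 triphenylphosphine (PPh3, neutral), 1 isothiocyanato (NCS, -1). Ligand charge sum = -3.
With Pb in oxidation state +2, the complex ion is [Pb...]^1−.
Charge balance with sodium (+1) requires 1 complex ion per 1 sodium.

Na[Pb(C2O4)(H2O)(NCS)(PPh3)2]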